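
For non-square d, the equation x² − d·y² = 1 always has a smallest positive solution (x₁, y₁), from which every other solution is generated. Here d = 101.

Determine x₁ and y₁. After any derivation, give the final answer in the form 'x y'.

d=101: √d = [10; 20] (ℓ=1, odd), read p_1/q_1
a_0=10:  p_0=10·1+0=10,  q_0=10·0+1=1
a_1=20:  p_1=20·10+1=201,  q_1=20·1+0=20
(x₁, y₁) = (201, 20);  201² − 101·20² = 1 ✓

201 20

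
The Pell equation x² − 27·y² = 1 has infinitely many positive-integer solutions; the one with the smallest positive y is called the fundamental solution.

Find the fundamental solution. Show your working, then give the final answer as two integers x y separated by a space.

26 5

d=27: √d = [5; 5,10] (ℓ=2, even), read p_1/q_1
i=0: a=5 ⇒ p=5, q=1
i=1: a=5 ⇒ p=26, q=5
→ (26, 5).  Check: 26²=676, 27·5²=675, difference 1.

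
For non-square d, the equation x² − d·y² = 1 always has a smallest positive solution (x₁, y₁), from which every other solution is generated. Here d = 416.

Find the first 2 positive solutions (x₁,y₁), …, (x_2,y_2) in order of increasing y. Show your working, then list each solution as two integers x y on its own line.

d=416: √d = [20; 2,1,1,9,1,1,2,40] (ℓ=8, even), read p_7/q_7
a_0=20:  p_0=20·1+0=20,  q_0=20·0+1=1
a_1=2:  p_1=2·20+1=41,  q_1=2·1+0=2
a_2=1:  p_2=1·41+20=61,  q_2=1·2+1=3
a_3=1:  p_3=1·61+41=102,  q_3=1·3+2=5
a_4=9:  p_4=9·102+61=979,  q_4=9·5+3=48
a_5=1:  p_5=1·979+102=1081,  q_5=1·48+5=53
a_6=1:  p_6=1·1081+979=2060,  q_6=1·53+48=101
a_7=2:  p_7=2·2060+1081=5201,  q_7=2·101+53=255
(x₁, y₁) = (5201, 255);  5201² − 416·255² = 1 ✓
(5201+255√416)^2 = 54100801 + 2652510√416

5201 255
54100801 2652510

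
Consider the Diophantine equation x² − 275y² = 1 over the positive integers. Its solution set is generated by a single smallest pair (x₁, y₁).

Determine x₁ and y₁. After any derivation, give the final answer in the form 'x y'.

199 12

[16; 1,1,2,1,1,32] for √275; ℓ=6 ⇒ convergent index 5
step 0: (16, 1)  from 16·(1,0) + (0,1)
step 1: (17, 1)  from 1·(16,1) + (1,0)
…
step 3: (83, 5)  from 2·(33,2) + (17,1)
step 4: (116, 7)  from 1·(83,5) + (33,2)
step 5: (199, 12)  from 1·(116,7) + (83,5)
(x₁, y₁) = (199, 12);  199² − 275·12² = 1 ✓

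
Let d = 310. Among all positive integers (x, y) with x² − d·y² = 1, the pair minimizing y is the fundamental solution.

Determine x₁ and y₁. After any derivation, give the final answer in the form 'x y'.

848719 48204

[17; 1,1,1,1,5,…,1,1,34] for √310; ℓ=16 ⇒ convergent index 15
a_0=17:  p_0=17·1+0=17,  q_0=17·0+1=1
…
a_2=1:  p_2=1·18+17=35,  q_2=1·1+1=2
a_3=1:  p_3=1·35+18=53,  q_3=1·2+1=3
…
a_8=2:  p_8=2·2060+1567=5687,  q_8=2·117+89=323
…
a_11=5:  p_11=5·28928+7747=152387,  q_11=5·1643+440=8655
a_12=1:  p_12=1·152387+28928=181315,  q_12=1·8655+1643=10298
a_13=1:  p_13=1·181315+152387=333702,  q_13=1·10298+8655=18953
a_14=1:  p_14=1·333702+181315=515017,  q_14=1·18953+10298=29251
a_15=1:  p_15=1·515017+333702=848719,  q_15=1·29251+18953=48204
→ (848719, 48204).  Check: 848719²=720323940961, 310·48204²=720323940960, difference 1.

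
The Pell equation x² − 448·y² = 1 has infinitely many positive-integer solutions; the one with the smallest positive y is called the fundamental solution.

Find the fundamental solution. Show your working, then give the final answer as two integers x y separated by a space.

127 6

√448 → a₀=21, period (6,42); ℓ=2 even so k=1
a_0=21:  p_0=21·1+0=21,  q_0=21·0+1=1
a_1=6:  p_1=6·21+1=127,  q_1=6·1+0=6
fundamental: x₁=127, y₁=6  (since 16129 − 448·36 = 1)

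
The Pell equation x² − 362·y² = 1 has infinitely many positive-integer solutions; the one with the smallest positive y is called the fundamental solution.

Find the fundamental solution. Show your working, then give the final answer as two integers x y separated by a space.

723 38

√362 = [19; 38, …], period ℓ=1 (odd) → k=1
a_0=19:  p_0=19·1+0=19,  q_0=19·0+1=1
a_1=38:  p_1=38·19+1=723,  q_1=38·1+0=38
→ (723, 38).  Check: 723²=522729, 362·38²=522728, difference 1.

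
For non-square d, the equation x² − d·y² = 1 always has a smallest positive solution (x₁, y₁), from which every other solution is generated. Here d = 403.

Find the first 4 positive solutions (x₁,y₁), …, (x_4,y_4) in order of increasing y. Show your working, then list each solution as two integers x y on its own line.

√403 = [20; 13,2,1,3,1,3,1,2,13,40, …], period ℓ=10 (even) → k=9
k=0  a_k=20  p_k/q_k = 20/1
k=1  a_k=13  p_k/q_k = 261/13
k=2  a_k=2  p_k/q_k = 542/27
…
k=5  a_k=1  p_k/q_k = 3754/187
…
k=7  a_k=1  p_k/q_k = 17967/895
k=8  a_k=2  p_k/q_k = 50147/2498
k=9  a_k=13  p_k/q_k = 669878/33369
fundamental: x₁=669878, y₁=33369  (since 448736534884 − 403·1113490161 = 1)
(x_2, y_2) = (669878·669878 + 403·33369·33369, 669878·33369 + 33369·669878) = (897473069767, 44706317964)
(x_3, y_3) = (669878·897473069767 + 403·33369·44706317964, 669878·44706317964 + 33369·897473069767) = (1202394930058086974, 59895557730143415)
(x_4, y_4) = (669878·1202394930058086974 + 403·33369·59895557730143415, 669878·59895557730143415 + 33369·1202394930058086974) = (1610915821914004898868577, 80245432842261314788776)

669878 33369
897473069767 44706317964
1202394930058086974 59895557730143415
1610915821914004898868577 80245432842261314788776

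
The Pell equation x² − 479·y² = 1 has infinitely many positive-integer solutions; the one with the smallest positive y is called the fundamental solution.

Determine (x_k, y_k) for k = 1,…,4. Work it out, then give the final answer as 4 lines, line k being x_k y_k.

√479 = [21; 1,7,1,3,2,21,2,3,1,7,1,42, …], period ℓ=12 (even) → k=11
k=0  a_k=21  p_k/q_k = 21/1
k=1  a_k=1  p_k/q_k = 22/1
k=2  a_k=7  p_k/q_k = 175/8
k=3  a_k=1  p_k/q_k = 197/9
k=4  a_k=3  p_k/q_k = 766/35
k=5  a_k=2  p_k/q_k = 1729/79
k=6  a_k=21  p_k/q_k = 37075/1694
k=7  a_k=2  p_k/q_k = 75879/3467
k=8  a_k=3  p_k/q_k = 264712/12095
k=9  a_k=1  p_k/q_k = 340591/15562
k=10  a_k=7  p_k/q_k = 2648849/121029
k=11  a_k=1  p_k/q_k = 2989440/136591
fundamental: x₁=2989440, y₁=136591  (since 8936751513600 − 479·18657101281 = 1)
n=2: (2989440,136591)∘(2989440,136591) = (2989440·2989440+479·136591·136591, 2989440·136591+136591·2989440) = (17873503027199,816661198080)
n=3: (17873503027199,816661198080)∘(2989440,136591) = (2989440·17873503027199+479·136591·816661198080, 2989440·816661198080+136591·17873503027199) = (106863529779256567680,4882719303976413809)
n=4: (106863529779256567680,4882719303976413809)∘(2989440,136591) = (2989440·106863529779256567680+479·136591·4882719303976413809, 2989440·4882719303976413809+136591·106863529779256567680) = (638924220926583633867571201,29193192792157684333155840)

2989440 136591
17873503027199 816661198080
106863529779256567680 4882719303976413809
638924220926583633867571201 29193192792157684333155840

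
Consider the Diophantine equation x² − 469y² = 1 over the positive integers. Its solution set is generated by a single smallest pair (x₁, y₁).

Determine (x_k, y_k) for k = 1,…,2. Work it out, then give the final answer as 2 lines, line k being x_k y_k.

√469 → a₀=21, period (1,1,1,10,6,10,1,1,1,42); ℓ=10 even so k=9
a_0=21:  p_0=21·1+0=21,  q_0=21·0+1=1
a_1=1:  p_1=1·21+1=22,  q_1=1·1+0=1
a_2=1:  p_2=1·22+21=43,  q_2=1·1+1=2
a_3=1:  p_3=1·43+22=65,  q_3=1·2+1=3
…
a_8=1:  p_8=1·47146+42923=90069,  q_8=1·2177+1982=4159
a_9=1:  p_9=1·90069+47146=137215,  q_9=1·4159+2177=6336
→ (137215, 6336).  Check: 137215²=18827956225, 469·6336²=18827956224, difference 1.
(137215+6336√469)^2 = 37655912449 + 1738788480√469

137215 6336
37655912449 1738788480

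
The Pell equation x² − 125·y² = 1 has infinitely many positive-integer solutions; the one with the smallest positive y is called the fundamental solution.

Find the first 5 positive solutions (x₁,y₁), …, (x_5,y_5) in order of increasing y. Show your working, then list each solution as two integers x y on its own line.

d=125: √d = [11; 5,1,1,5,22] (ℓ=5, odd), read p_9/q_9
i=0: a=11 ⇒ p=11, q=1
i=1: a=5 ⇒ p=56, q=5
i=2: a=1 ⇒ p=67, q=6
…
i=4: a=5 ⇒ p=682, q=61
i=5: a=22 ⇒ p=15127, q=1353
i=6: a=5 ⇒ p=76317, q=6826
…
i=8: a=1 ⇒ p=167761, q=15005
i=9: a=5 ⇒ p=930249, q=83204
→ (930249, 83204).  Check: 930249²=865363202001, 125·83204²=865363202000, difference 1.
(930249+83204√125)^2 = 1730726404001 + 154800875592√125
(930249+83204√125)^3 = 3220013013190122249 + 288006719437081612√125
(930249+83204√125)^4 = 5990827771012465337616001 + 535835925499096664087184√125
(930249+83204√125)^5 = 11145923086309929722690704506249 + 996921667718930338621440576020√125

930249 83204
1730726404001 154800875592
3220013013190122249 288006719437081612
5990827771012465337616001 535835925499096664087184
11145923086309929722690704506249 996921667718930338621440576020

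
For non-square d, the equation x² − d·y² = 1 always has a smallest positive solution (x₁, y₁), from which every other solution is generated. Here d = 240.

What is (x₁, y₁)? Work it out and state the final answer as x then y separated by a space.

31 2

√240 = [15; 2,30, …], period ℓ=2 (even) → k=1
k=0  a_k=15  p_k/q_k = 15/1
k=1  a_k=2  p_k/q_k = 31/2
fundamental: x₁=31, y₁=2  (since 961 − 240·4 = 1)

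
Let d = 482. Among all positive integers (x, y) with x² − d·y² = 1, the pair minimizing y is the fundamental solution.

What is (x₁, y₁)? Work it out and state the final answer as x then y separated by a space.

483 22

d=482: √d = [21; 1,20,1,42] (ℓ=4, even), read p_3/q_3
i=0: a=21 ⇒ p=21, q=1
…
i=2: a=20 ⇒ p=461, q=21
i=3: a=1 ⇒ p=483, q=22
(x₁, y₁) = (483, 22);  483² − 482·22² = 1 ✓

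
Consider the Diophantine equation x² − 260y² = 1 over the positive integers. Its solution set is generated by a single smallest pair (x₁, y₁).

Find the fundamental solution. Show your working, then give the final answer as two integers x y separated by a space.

129 8

√260 → a₀=16, period (8,32); ℓ=2 even so k=1
i=0: a=16 ⇒ p=16, q=1
i=1: a=8 ⇒ p=129, q=8
fundamental: x₁=129, y₁=8  (since 16641 − 260·64 = 1)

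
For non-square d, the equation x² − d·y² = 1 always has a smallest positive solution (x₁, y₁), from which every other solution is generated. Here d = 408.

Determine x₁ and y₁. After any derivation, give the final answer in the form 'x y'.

101 5

d=408: √d = [20; 5,40] (ℓ=2, even), read p_1/q_1
k=0  a_k=20  p_k/q_k = 20/1
k=1  a_k=5  p_k/q_k = 101/5
→ (101, 5).  Check: 101²=10201, 408·5²=10200, difference 1.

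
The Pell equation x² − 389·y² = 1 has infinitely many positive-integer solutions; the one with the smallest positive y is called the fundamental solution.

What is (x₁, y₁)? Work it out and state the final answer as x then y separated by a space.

3287049 166660

√389 → a₀=19, period (1,2,1,1,1,1,2,1,38); ℓ=9 odd so k=17
i=0: a=19 ⇒ p=19, q=1
…
i=2: a=2 ⇒ p=59, q=3
i=3: a=1 ⇒ p=79, q=4
…
i=11: a=2 ⇒ p=151493, q=7681
i=12: a=1 ⇒ p=202418, q=10263
i=13: a=1 ⇒ p=353911, q=17944
…
i=16: a=2 ⇒ p=2376809, q=120509
i=17: a=1 ⇒ p=3287049, q=166660
(x₁, y₁) = (3287049, 166660);  3287049² − 389·166660² = 1 ✓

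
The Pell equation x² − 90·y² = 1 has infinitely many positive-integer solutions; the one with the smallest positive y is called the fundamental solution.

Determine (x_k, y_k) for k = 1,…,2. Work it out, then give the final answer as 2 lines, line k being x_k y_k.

√90 = [9; 2,18, …], period ℓ=2 (even) → k=1
a_0=9:  p_0=9·1+0=9,  q_0=9·0+1=1
a_1=2:  p_1=2·9+1=19,  q_1=2·1+0=2
→ (19, 2).  Check: 19²=361, 90·2²=360, difference 1.
n=2: (19,2)∘(19,2) = (19·19+90·2·2, 19·2+2·19) = (721,76)

19 2
721 76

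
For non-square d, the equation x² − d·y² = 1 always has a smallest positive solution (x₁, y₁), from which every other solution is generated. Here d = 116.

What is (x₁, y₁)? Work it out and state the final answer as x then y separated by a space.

9801 910

√116 → a₀=10, period (1,3,2,1,4,1,2,3,1,20); ℓ=10 even so k=9
i=0: a=10 ⇒ p=10, q=1
…
i=2: a=3 ⇒ p=43, q=4
i=3: a=2 ⇒ p=97, q=9
i=4: a=1 ⇒ p=140, q=13
i=5: a=4 ⇒ p=657, q=61
i=6: a=1 ⇒ p=797, q=74
i=7: a=2 ⇒ p=2251, q=209
i=8: a=3 ⇒ p=7550, q=701
i=9: a=1 ⇒ p=9801, q=910
→ (9801, 910).  Check: 9801²=96059601, 116·910²=96059600, difference 1.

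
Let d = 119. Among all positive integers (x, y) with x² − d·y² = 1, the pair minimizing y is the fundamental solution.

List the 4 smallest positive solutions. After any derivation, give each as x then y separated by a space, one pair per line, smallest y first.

√119 → a₀=10, period (1,9,1,20); ℓ=4 even so k=3
k=0  a_k=10  p_k/q_k = 10/1
k=1  a_k=1  p_k/q_k = 11/1
k=2  a_k=9  p_k/q_k = 109/10
k=3  a_k=1  p_k/q_k = 120/11
→ (120, 11).  Check: 120²=14400, 119·11²=14399, difference 1.
k=2:  x_2 = 120·120+119·11·11 = 28799,  y_2 = 120·11+11·120 = 2640
k=3:  x_3 = 120·28799+119·11·2640 = 6911640,  y_3 = 120·2640+11·28799 = 633589
k=4:  x_4 = 120·6911640+119·11·633589 = 1658764801,  y_4 = 120·633589+11·6911640 = 152058720

120 11
28799 2640
6911640 633589
1658764801 152058720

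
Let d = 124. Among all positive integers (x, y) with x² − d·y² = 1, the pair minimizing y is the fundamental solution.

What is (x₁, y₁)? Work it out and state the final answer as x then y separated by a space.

d=124: √d = [11; 7,2,1,1,1,…,2,7,22] (ℓ=16, even), read p_15/q_15
k=0  a_k=11  p_k/q_k = 11/1
k=1  a_k=7  p_k/q_k = 78/7
k=2  a_k=2  p_k/q_k = 167/15
…
k=4  a_k=1  p_k/q_k = 412/37
k=5  a_k=1  p_k/q_k = 657/59
…
k=7  a_k=1  p_k/q_k = 3040/273
k=8  a_k=4  p_k/q_k = 14543/1306
k=9  a_k=1  p_k/q_k = 17583/1579
k=10  a_k=3  p_k/q_k = 67292/6043
k=11  a_k=1  p_k/q_k = 84875/7622
k=12  a_k=1  p_k/q_k = 152167/13665
k=13  a_k=1  p_k/q_k = 237042/21287
k=14  a_k=2  p_k/q_k = 626251/56239
k=15  a_k=7  p_k/q_k = 4620799/414960
→ (4620799, 414960).  Check: 4620799²=21351783398401, 124·414960²=21351783398400, difference 1.

4620799 414960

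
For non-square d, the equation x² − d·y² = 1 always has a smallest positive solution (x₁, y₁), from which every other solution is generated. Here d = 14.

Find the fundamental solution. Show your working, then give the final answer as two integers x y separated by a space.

√14 = [3; 1,2,1,6, …], period ℓ=4 (even) → k=3
i=0: a=3 ⇒ p=3, q=1
…
i=2: a=2 ⇒ p=11, q=3
i=3: a=1 ⇒ p=15, q=4
(x₁, y₁) = (15, 4);  15² − 14·4² = 1 ✓

15 4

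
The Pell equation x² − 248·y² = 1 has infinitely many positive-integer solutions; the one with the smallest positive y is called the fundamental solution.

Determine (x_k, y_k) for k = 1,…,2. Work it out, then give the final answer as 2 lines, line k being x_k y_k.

63 4
7937 504

√248 → a₀=15, period (1,2,1,30); ℓ=4 even so k=3
step 0: (15, 1)  from 15·(1,0) + (0,1)
step 1: (16, 1)  from 1·(15,1) + (1,0)
step 2: (47, 3)  from 2·(16,1) + (15,1)
step 3: (63, 4)  from 1·(47,3) + (16,1)
fundamental: x₁=63, y₁=4  (since 3969 − 248·16 = 1)
(x_2, y_2) = (63·63 + 248·4·4, 63·4 + 4·63) = (7937, 504)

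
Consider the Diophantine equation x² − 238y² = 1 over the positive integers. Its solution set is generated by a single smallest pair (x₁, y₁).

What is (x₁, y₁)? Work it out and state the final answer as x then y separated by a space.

[15; 2,2,1,14,1,2,2,30] for √238; ℓ=8 ⇒ convergent index 7
i=0: a=15 ⇒ p=15, q=1
i=1: a=2 ⇒ p=31, q=2
i=2: a=2 ⇒ p=77, q=5
…
i=5: a=1 ⇒ p=1697, q=110
i=6: a=2 ⇒ p=4983, q=323
i=7: a=2 ⇒ p=11663, q=756
fundamental: x₁=11663, y₁=756  (since 136025569 − 238·571536 = 1)

11663 756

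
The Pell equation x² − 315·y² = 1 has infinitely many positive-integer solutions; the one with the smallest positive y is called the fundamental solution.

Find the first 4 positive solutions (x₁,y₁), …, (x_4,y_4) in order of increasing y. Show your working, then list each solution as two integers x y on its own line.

d=315: √d = [17; 1,2,1,34] (ℓ=4, even), read p_3/q_3
step 0: (17, 1)  from 17·(1,0) + (0,1)
step 1: (18, 1)  from 1·(17,1) + (1,0)
step 2: (53, 3)  from 2·(18,1) + (17,1)
step 3: (71, 4)  from 1·(53,3) + (18,1)
fundamental: x₁=71, y₁=4  (since 5041 − 315·16 = 1)
k=2:  x_2 = 71·71+315·4·4 = 10081,  y_2 = 71·4+4·71 = 568
k=3:  x_3 = 71·10081+315·4·568 = 1431431,  y_3 = 71·568+4·10081 = 80652
k=4:  x_4 = 71·1431431+315·4·80652 = 203253121,  y_4 = 71·80652+4·1431431 = 11452016

71 4
10081 568
1431431 80652
203253121 11452016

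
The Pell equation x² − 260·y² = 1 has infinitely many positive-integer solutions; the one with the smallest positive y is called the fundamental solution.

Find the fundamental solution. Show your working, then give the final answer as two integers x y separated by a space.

[16; 8,32] for √260; ℓ=2 ⇒ convergent index 1
i=0: a=16 ⇒ p=16, q=1
i=1: a=8 ⇒ p=129, q=8
fundamental: x₁=129, y₁=8  (since 16641 − 260·64 = 1)

129 8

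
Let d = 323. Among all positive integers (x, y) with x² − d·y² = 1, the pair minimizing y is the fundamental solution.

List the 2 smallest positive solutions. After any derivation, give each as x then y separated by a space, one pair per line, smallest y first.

18 1
647 36

d=323: √d = [17; 1,34] (ℓ=2, even), read p_1/q_1
a_0=17:  p_0=17·1+0=17,  q_0=17·0+1=1
a_1=1:  p_1=1·17+1=18,  q_1=1·1+0=1
→ (18, 1).  Check: 18²=324, 323·1²=323, difference 1.
(18+1√323)^2 = 647 + 36√323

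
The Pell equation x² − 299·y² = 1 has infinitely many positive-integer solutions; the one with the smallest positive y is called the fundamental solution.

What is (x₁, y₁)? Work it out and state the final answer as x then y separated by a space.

415 24

√299 = [17; 3,2,3,34, …], period ℓ=4 (even) → k=3
a_0=17:  p_0=17·1+0=17,  q_0=17·0+1=1
…
a_2=2:  p_2=2·52+17=121,  q_2=2·3+1=7
a_3=3:  p_3=3·121+52=415,  q_3=3·7+3=24
(x₁, y₁) = (415, 24);  415² − 299·24² = 1 ✓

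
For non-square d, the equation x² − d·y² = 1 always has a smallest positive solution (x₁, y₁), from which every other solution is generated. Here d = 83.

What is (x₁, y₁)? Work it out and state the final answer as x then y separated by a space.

[9; 9,18] for √83; ℓ=2 ⇒ convergent index 1
step 0: (9, 1)  from 9·(1,0) + (0,1)
step 1: (82, 9)  from 9·(9,1) + (1,0)
→ (82, 9).  Check: 82²=6724, 83·9²=6723, difference 1.

82 9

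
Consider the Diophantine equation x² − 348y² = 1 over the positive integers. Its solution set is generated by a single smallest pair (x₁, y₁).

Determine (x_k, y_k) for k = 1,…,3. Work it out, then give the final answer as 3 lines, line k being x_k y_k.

[18; 1,1,1,8,1,1,1,36] for √348; ℓ=8 ⇒ convergent index 7
i=0: a=18 ⇒ p=18, q=1
i=1: a=1 ⇒ p=19, q=1
i=2: a=1 ⇒ p=37, q=2
i=3: a=1 ⇒ p=56, q=3
i=4: a=8 ⇒ p=485, q=26
i=5: a=1 ⇒ p=541, q=29
i=6: a=1 ⇒ p=1026, q=55
i=7: a=1 ⇒ p=1567, q=84
fundamental: x₁=1567, y₁=84  (since 2455489 − 348·7056 = 1)
(1567+84√348)^2 = 4910977 + 263256√348
(1567+84√348)^3 = 15391000351 + 825044220√348

1567 84
4910977 263256
15391000351 825044220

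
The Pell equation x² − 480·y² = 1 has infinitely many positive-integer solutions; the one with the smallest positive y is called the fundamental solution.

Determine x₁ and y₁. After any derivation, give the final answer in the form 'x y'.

√480 = [21; 1,9,1,42, …], period ℓ=4 (even) → k=3
k=0  a_k=21  p_k/q_k = 21/1
…
k=2  a_k=9  p_k/q_k = 219/10
k=3  a_k=1  p_k/q_k = 241/11
→ (241, 11).  Check: 241²=58081, 480·11²=58080, difference 1.

241 11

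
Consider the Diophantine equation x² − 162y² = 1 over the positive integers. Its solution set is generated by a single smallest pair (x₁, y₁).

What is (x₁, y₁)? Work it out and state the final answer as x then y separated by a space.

[12; 1,2,1,2,12,2,1,2,1,24] for √162; ℓ=10 ⇒ convergent index 9
step 0: (12, 1)  from 12·(1,0) + (0,1)
step 1: (13, 1)  from 1·(12,1) + (1,0)
…
step 3: (51, 4)  from 1·(38,3) + (13,1)
step 4: (140, 11)  from 2·(51,4) + (38,3)
step 5: (1731, 136)  from 12·(140,11) + (51,4)
step 6: (3602, 283)  from 2·(1731,136) + (140,11)
…
step 8: (14268, 1121)  from 2·(5333,419) + (3602,283)
step 9: (19601, 1540)  from 1·(14268,1121) + (5333,419)
fundamental: x₁=19601, y₁=1540  (since 384199201 − 162·2371600 = 1)

19601 1540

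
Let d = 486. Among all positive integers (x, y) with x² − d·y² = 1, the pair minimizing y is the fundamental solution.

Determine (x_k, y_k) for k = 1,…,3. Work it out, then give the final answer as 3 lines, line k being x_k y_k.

485 22
470449 21340
456335045 20699778

[22; 22,44] for √486; ℓ=2 ⇒ convergent index 1
i=0: a=22 ⇒ p=22, q=1
i=1: a=22 ⇒ p=485, q=22
(x₁, y₁) = (485, 22);  485² − 486·22² = 1 ✓
(485+22√486)^2 = 470449 + 21340√486
(485+22√486)^3 = 456335045 + 20699778√486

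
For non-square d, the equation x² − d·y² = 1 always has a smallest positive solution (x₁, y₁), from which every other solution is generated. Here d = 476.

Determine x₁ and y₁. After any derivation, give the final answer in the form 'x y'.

28799 1320

[21; 1,4,2,10,2,4,1,42] for √476; ℓ=8 ⇒ convergent index 7
step 0: (21, 1)  from 21·(1,0) + (0,1)
step 1: (22, 1)  from 1·(21,1) + (1,0)
…
step 5: (5258, 241)  from 2·(2509,115) + (240,11)
step 6: (23541, 1079)  from 4·(5258,241) + (2509,115)
step 7: (28799, 1320)  from 1·(23541,1079) + (5258,241)
(x₁, y₁) = (28799, 1320);  28799² − 476·1320² = 1 ✓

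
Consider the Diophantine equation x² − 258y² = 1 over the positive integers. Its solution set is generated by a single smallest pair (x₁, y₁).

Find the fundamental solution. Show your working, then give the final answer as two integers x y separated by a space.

d=258: √d = [16; 16,32] (ℓ=2, even), read p_1/q_1
k=0  a_k=16  p_k/q_k = 16/1
k=1  a_k=16  p_k/q_k = 257/16
fundamental: x₁=257, y₁=16  (since 66049 − 258·256 = 1)

257 16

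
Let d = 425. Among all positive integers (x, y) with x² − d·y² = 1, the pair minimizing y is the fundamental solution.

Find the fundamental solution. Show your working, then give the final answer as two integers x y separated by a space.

[20; 1,1,1,1,1,1,40] for √425; ℓ=7 ⇒ convergent index 13
a_0=20:  p_0=20·1+0=20,  q_0=20·0+1=1
…
a_3=1:  p_3=1·41+21=62,  q_3=1·2+1=3
a_4=1:  p_4=1·62+41=103,  q_4=1·3+2=5
a_5=1:  p_5=1·103+62=165,  q_5=1·5+3=8
a_6=1:  p_6=1·165+103=268,  q_6=1·8+5=13
a_7=40:  p_7=40·268+165=10885,  q_7=40·13+8=528
…
a_9=1:  p_9=1·11153+10885=22038,  q_9=1·541+528=1069
a_10=1:  p_10=1·22038+11153=33191,  q_10=1·1069+541=1610
a_11=1:  p_11=1·33191+22038=55229,  q_11=1·1610+1069=2679
a_12=1:  p_12=1·55229+33191=88420,  q_12=1·2679+1610=4289
a_13=1:  p_13=1·88420+55229=143649,  q_13=1·4289+2679=6968
→ (143649, 6968).  Check: 143649²=20635035201, 425·6968²=20635035200, difference 1.

143649 6968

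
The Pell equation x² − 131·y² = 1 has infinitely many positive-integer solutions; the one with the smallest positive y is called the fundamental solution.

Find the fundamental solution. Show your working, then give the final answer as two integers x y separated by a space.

[11; 2,4,11,4,2,22] for √131; ℓ=6 ⇒ convergent index 5
step 0: (11, 1)  from 11·(1,0) + (0,1)
step 1: (23, 2)  from 2·(11,1) + (1,0)
step 2: (103, 9)  from 4·(23,2) + (11,1)
…
step 4: (4727, 413)  from 4·(1156,101) + (103,9)
step 5: (10610, 927)  from 2·(4727,413) + (1156,101)
→ (10610, 927).  Check: 10610²=112572100, 131·927²=112572099, difference 1.

10610 927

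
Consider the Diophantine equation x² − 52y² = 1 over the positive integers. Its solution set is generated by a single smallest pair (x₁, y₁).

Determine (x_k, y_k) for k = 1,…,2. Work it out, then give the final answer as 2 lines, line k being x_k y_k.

649 90
842401 116820

√52 = [7; 4,1,2,1,4,14, …], period ℓ=6 (even) → k=5
a_0=7:  p_0=7·1+0=7,  q_0=7·0+1=1
…
a_4=1:  p_4=1·101+36=137,  q_4=1·14+5=19
a_5=4:  p_5=4·137+101=649,  q_5=4·19+14=90
fundamental: x₁=649, y₁=90  (since 421201 − 52·8100 = 1)
(x_2, y_2) = (649·649 + 52·90·90, 649·90 + 90·649) = (842401, 116820)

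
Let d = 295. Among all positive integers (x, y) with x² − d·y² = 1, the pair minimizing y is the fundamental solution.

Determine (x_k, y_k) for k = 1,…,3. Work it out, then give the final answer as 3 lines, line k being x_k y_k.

2024999 117900
8201241900001 477494764200
33215013292518224999 1933852840020353700

√295 → a₀=17, period (5,1,2,3,2,6,2,3,2,1,5,34); ℓ=12 even so k=11
a_0=17:  p_0=17·1+0=17,  q_0=17·0+1=1
a_1=5:  p_1=5·17+1=86,  q_1=5·1+0=5
…
a_3=2:  p_3=2·103+86=292,  q_3=2·6+5=17
a_4=3:  p_4=3·292+103=979,  q_4=3·17+6=57
a_5=2:  p_5=2·979+292=2250,  q_5=2·57+17=131
…
a_7=2:  p_7=2·14479+2250=31208,  q_7=2·843+131=1817
a_8=3:  p_8=3·31208+14479=108103,  q_8=3·1817+843=6294
a_9=2:  p_9=2·108103+31208=247414,  q_9=2·6294+1817=14405
a_10=1:  p_10=1·247414+108103=355517,  q_10=1·14405+6294=20699
a_11=5:  p_11=5·355517+247414=2024999,  q_11=5·20699+14405=117900
fundamental: x₁=2024999, y₁=117900  (since 4100620950001 − 295·13900410000 = 1)
(x_2, y_2) = (2024999·2024999 + 295·117900·117900, 2024999·117900 + 117900·2024999) = (8201241900001, 477494764200)
(x_3, y_3) = (2024999·8201241900001 + 295·117900·477494764200, 2024999·477494764200 + 117900·8201241900001) = (33215013292518224999, 1933852840020353700)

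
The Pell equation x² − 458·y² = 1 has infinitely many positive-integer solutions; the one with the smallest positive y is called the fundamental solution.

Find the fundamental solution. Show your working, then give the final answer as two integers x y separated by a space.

√458 = [21; 2,2,42, …], period ℓ=3 (odd) → k=5
i=0: a=21 ⇒ p=21, q=1
i=1: a=2 ⇒ p=43, q=2
i=2: a=2 ⇒ p=107, q=5
i=3: a=42 ⇒ p=4537, q=212
i=4: a=2 ⇒ p=9181, q=429
i=5: a=2 ⇒ p=22899, q=1070
→ (22899, 1070).  Check: 22899²=524364201, 458·1070²=524364200, difference 1.

22899 1070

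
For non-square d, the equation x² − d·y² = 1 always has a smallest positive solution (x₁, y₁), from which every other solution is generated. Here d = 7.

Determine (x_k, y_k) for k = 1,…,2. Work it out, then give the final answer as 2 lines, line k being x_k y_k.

8 3
127 48

d=7: √d = [2; 1,1,1,4] (ℓ=4, even), read p_3/q_3
k=0  a_k=2  p_k/q_k = 2/1
…
k=2  a_k=1  p_k/q_k = 5/2
k=3  a_k=1  p_k/q_k = 8/3
fundamental: x₁=8, y₁=3  (since 64 − 7·9 = 1)
(x_2, y_2) = (8·8 + 7·3·3, 8·3 + 3·8) = (127, 48)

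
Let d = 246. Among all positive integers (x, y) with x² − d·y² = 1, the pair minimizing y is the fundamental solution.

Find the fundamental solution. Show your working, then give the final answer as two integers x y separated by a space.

√246 = [15; 1,2,5,1,14,1,5,2,1,30, …], period ℓ=10 (even) → k=9
k=0  a_k=15  p_k/q_k = 15/1
k=1  a_k=1  p_k/q_k = 16/1
k=2  a_k=2  p_k/q_k = 47/3
k=3  a_k=5  p_k/q_k = 251/16
k=4  a_k=1  p_k/q_k = 298/19
…
k=6  a_k=1  p_k/q_k = 4721/301
…
k=8  a_k=2  p_k/q_k = 60777/3875
k=9  a_k=1  p_k/q_k = 88805/5662
→ (88805, 5662).  Check: 88805²=7886328025, 246·5662²=7886328024, difference 1.

88805 5662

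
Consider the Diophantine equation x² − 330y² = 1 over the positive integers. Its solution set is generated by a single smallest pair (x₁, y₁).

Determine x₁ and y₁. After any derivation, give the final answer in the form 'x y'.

d=330: √d = [18; 6,36] (ℓ=2, even), read p_1/q_1
a_0=18:  p_0=18·1+0=18,  q_0=18·0+1=1
a_1=6:  p_1=6·18+1=109,  q_1=6·1+0=6
fundamental: x₁=109, y₁=6  (since 11881 − 330·36 = 1)

109 6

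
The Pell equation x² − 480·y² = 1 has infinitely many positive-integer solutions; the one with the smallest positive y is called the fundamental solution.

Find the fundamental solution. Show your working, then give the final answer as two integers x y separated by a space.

241 11

[21; 1,9,1,42] for √480; ℓ=4 ⇒ convergent index 3
i=0: a=21 ⇒ p=21, q=1
i=1: a=1 ⇒ p=22, q=1
i=2: a=9 ⇒ p=219, q=10
i=3: a=1 ⇒ p=241, q=11
(x₁, y₁) = (241, 11);  241² − 480·11² = 1 ✓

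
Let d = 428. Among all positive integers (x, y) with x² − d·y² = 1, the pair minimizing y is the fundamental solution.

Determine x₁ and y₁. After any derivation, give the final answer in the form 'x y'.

d=428: √d = [20; 1,2,4,1,5,10,5,1,4,2,1,40] (ℓ=12, even), read p_11/q_11
a_0=20:  p_0=20·1+0=20,  q_0=20·0+1=1
a_1=1:  p_1=1·20+1=21,  q_1=1·1+0=1
a_2=2:  p_2=2·21+20=62,  q_2=2·1+1=3
a_3=4:  p_3=4·62+21=269,  q_3=4·3+1=13
a_4=1:  p_4=1·269+62=331,  q_4=1·13+3=16
a_5=5:  p_5=5·331+269=1924,  q_5=5·16+13=93
a_6=10:  p_6=10·1924+331=19571,  q_6=10·93+16=946
a_7=5:  p_7=5·19571+1924=99779,  q_7=5·946+93=4823
a_8=1:  p_8=1·99779+19571=119350,  q_8=1·4823+946=5769
a_9=4:  p_9=4·119350+99779=577179,  q_9=4·5769+4823=27899
a_10=2:  p_10=2·577179+119350=1273708,  q_10=2·27899+5769=61567
a_11=1:  p_11=1·1273708+577179=1850887,  q_11=1·61567+27899=89466
→ (1850887, 89466).  Check: 1850887²=3425782686769, 428·89466²=3425782686768, difference 1.

1850887 89466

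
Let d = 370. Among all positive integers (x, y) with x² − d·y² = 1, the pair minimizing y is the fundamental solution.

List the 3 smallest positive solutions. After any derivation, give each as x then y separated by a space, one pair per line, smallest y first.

213859 11118
91471343761 4755368724
39123940210553539 2033956799880714

√370 → a₀=19, period (4,4,38); ℓ=3 odd so k=5
a_0=19:  p_0=19·1+0=19,  q_0=19·0+1=1
…
a_2=4:  p_2=4·77+19=327,  q_2=4·4+1=17
…
a_4=4:  p_4=4·12503+327=50339,  q_4=4·650+17=2617
a_5=4:  p_5=4·50339+12503=213859,  q_5=4·2617+650=11118
(x₁, y₁) = (213859, 11118);  213859² − 370·11118² = 1 ✓
k=2:  x_2 = 213859·213859+370·11118·11118 = 91471343761,  y_2 = 213859·11118+11118·213859 = 4755368724
k=3:  x_3 = 213859·91471343761+370·11118·4755368724 = 39123940210553539,  y_3 = 213859·4755368724+11118·91471343761 = 2033956799880714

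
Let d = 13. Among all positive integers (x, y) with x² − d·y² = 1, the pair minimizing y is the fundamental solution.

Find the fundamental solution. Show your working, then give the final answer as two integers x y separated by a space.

649 180

√13 = [3; 1,1,1,1,6, …], period ℓ=5 (odd) → k=9
a_0=3:  p_0=3·1+0=3,  q_0=3·0+1=1
a_1=1:  p_1=1·3+1=4,  q_1=1·1+0=1
a_2=1:  p_2=1·4+3=7,  q_2=1·1+1=2
…
a_6=1:  p_6=1·119+18=137,  q_6=1·33+5=38
…
a_8=1:  p_8=1·256+137=393,  q_8=1·71+38=109
a_9=1:  p_9=1·393+256=649,  q_9=1·109+71=180
→ (649, 180).  Check: 649²=421201, 13·180²=421200, difference 1.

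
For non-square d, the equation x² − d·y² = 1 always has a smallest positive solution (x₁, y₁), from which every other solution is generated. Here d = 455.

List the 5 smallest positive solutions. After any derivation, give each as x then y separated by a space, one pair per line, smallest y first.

64 3
8191 384
1048384 49149
134184961 6290688
17174626624 805158915

d=455: √d = [21; 3,42] (ℓ=2, even), read p_1/q_1
i=0: a=21 ⇒ p=21, q=1
i=1: a=3 ⇒ p=64, q=3
fundamental: x₁=64, y₁=3  (since 4096 − 455·9 = 1)
n=2: (64,3)∘(64,3) = (64·64+455·3·3, 64·3+3·64) = (8191,384)
n=3: (8191,384)∘(64,3) = (64·8191+455·3·384, 64·384+3·8191) = (1048384,49149)
n=4: (1048384,49149)∘(64,3) = (64·1048384+455·3·49149, 64·49149+3·1048384) = (134184961,6290688)
n=5: (134184961,6290688)∘(64,3) = (64·134184961+455·3·6290688, 64·6290688+3·134184961) = (17174626624,805158915)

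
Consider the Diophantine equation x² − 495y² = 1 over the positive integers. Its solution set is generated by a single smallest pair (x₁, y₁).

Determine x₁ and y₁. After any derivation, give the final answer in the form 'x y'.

[22; 4,44] for √495; ℓ=2 ⇒ convergent index 1
step 0: (22, 1)  from 22·(1,0) + (0,1)
step 1: (89, 4)  from 4·(22,1) + (1,0)
fundamental: x₁=89, y₁=4  (since 7921 − 495·16 = 1)

89 4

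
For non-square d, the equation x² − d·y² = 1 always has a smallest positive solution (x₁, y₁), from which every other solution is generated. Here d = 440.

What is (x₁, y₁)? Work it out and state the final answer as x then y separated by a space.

21 1

[20; 1,40] for √440; ℓ=2 ⇒ convergent index 1
i=0: a=20 ⇒ p=20, q=1
i=1: a=1 ⇒ p=21, q=1
(x₁, y₁) = (21, 1);  21² − 440·1² = 1 ✓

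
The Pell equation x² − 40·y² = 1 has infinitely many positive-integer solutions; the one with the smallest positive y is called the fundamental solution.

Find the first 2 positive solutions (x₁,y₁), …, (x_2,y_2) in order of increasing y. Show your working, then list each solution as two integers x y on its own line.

19 3
721 114

d=40: √d = [6; 3,12] (ℓ=2, even), read p_1/q_1
k=0  a_k=6  p_k/q_k = 6/1
k=1  a_k=3  p_k/q_k = 19/3
(x₁, y₁) = (19, 3);  19² − 40·3² = 1 ✓
k=2:  x_2 = 19·19+40·3·3 = 721,  y_2 = 19·3+3·19 = 114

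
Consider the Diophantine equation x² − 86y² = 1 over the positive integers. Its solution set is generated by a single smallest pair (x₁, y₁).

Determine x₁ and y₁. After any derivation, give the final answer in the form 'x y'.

10405 1122

√86 → a₀=9, period (3,1,1,1,8,1,1,1,3,18); ℓ=10 even so k=9
i=0: a=9 ⇒ p=9, q=1
…
i=2: a=1 ⇒ p=37, q=4
…
i=5: a=8 ⇒ p=881, q=95
i=6: a=1 ⇒ p=983, q=106
…
i=8: a=1 ⇒ p=2847, q=307
i=9: a=3 ⇒ p=10405, q=1122
→ (10405, 1122).  Check: 10405²=108264025, 86·1122²=108264024, difference 1.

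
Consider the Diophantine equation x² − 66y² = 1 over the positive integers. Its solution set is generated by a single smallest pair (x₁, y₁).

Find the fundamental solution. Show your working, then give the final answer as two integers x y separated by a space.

√66 → a₀=8, period (8,16); ℓ=2 even so k=1
step 0: (8, 1)  from 8·(1,0) + (0,1)
step 1: (65, 8)  from 8·(8,1) + (1,0)
→ (65, 8).  Check: 65²=4225, 66·8²=4224, difference 1.

65 8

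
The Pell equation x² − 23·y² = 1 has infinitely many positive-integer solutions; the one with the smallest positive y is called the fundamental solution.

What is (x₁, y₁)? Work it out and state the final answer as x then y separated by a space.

√23 → a₀=4, period (1,3,1,8); ℓ=4 even so k=3
k=0  a_k=4  p_k/q_k = 4/1
k=1  a_k=1  p_k/q_k = 5/1
k=2  a_k=3  p_k/q_k = 19/4
k=3  a_k=1  p_k/q_k = 24/5
(x₁, y₁) = (24, 5);  24² − 23·5² = 1 ✓

24 5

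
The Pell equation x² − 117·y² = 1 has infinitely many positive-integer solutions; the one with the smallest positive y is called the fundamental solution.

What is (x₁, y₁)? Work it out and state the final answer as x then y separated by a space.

[10; 1,4,2,4,1,20] for √117; ℓ=6 ⇒ convergent index 5
k=0  a_k=10  p_k/q_k = 10/1
…
k=3  a_k=2  p_k/q_k = 119/11
k=4  a_k=4  p_k/q_k = 530/49
k=5  a_k=1  p_k/q_k = 649/60
fundamental: x₁=649, y₁=60  (since 421201 − 117·3600 = 1)

649 60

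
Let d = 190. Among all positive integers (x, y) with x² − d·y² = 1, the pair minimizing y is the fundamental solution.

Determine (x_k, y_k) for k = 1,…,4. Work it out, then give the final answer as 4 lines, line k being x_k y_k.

[13; 1,3,1,1,1,…,3,1,26] for √190; ℓ=14 ⇒ convergent index 13
step 0: (13, 1)  from 13·(1,0) + (0,1)
…
step 2: (55, 4)  from 3·(14,1) + (13,1)
step 3: (69, 5)  from 1·(55,4) + (14,1)
step 4: (124, 9)  from 1·(69,5) + (55,4)
…
step 7: (1213, 88)  from 2·(510,37) + (193,14)
…
step 11: (11234, 815)  from 1·(7085,514) + (4149,301)
step 12: (40787, 2959)  from 3·(11234,815) + (7085,514)
step 13: (52021, 3774)  from 1·(40787,2959) + (11234,815)
fundamental: x₁=52021, y₁=3774  (since 2706184441 − 190·14243076 = 1)
n=2: (52021,3774)∘(52021,3774) = (52021·52021+190·3774·3774, 52021·3774+3774·52021) = (5412368881,392654508)
n=3: (5412368881,392654508)∘(52021,3774) = (52021·5412368881+190·3774·392654508, 52021·392654508+3774·5412368881) = (563113683064981,40852560317562)
n=4: (563113683064981,40852560317562)∘(52021,3774) = (52021·563113683064981+190·3774·40852560317562, 52021·40852560317562+3774·563113683064981) = (58587473808034384321,4250382080167131096)

52021 3774
5412368881 392654508
563113683064981 40852560317562
58587473808034384321 4250382080167131096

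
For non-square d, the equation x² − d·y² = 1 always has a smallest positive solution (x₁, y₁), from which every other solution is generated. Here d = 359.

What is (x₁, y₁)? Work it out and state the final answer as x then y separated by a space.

√359 = [18; 1,17,1,36, …], period ℓ=4 (even) → k=3
i=0: a=18 ⇒ p=18, q=1
…
i=2: a=17 ⇒ p=341, q=18
i=3: a=1 ⇒ p=360, q=19
fundamental: x₁=360, y₁=19  (since 129600 − 359·361 = 1)

360 19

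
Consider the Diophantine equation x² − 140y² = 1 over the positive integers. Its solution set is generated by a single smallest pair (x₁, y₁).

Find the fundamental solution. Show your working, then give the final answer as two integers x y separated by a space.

d=140: √d = [11; 1,4,1,22] (ℓ=4, even), read p_3/q_3
a_0=11:  p_0=11·1+0=11,  q_0=11·0+1=1
…
a_2=4:  p_2=4·12+11=59,  q_2=4·1+1=5
a_3=1:  p_3=1·59+12=71,  q_3=1·5+1=6
→ (71, 6).  Check: 71²=5041, 140·6²=5040, difference 1.

71 6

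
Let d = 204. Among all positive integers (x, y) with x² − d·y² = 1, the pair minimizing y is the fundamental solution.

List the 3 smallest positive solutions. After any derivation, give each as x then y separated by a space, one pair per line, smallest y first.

√204 → a₀=14, period (3,1,1,6,1,1,3,28); ℓ=8 even so k=7
a_0=14:  p_0=14·1+0=14,  q_0=14·0+1=1
…
a_2=1:  p_2=1·43+14=57,  q_2=1·3+1=4
a_3=1:  p_3=1·57+43=100,  q_3=1·4+3=7
a_4=6:  p_4=6·100+57=657,  q_4=6·7+4=46
a_5=1:  p_5=1·657+100=757,  q_5=1·46+7=53
a_6=1:  p_6=1·757+657=1414,  q_6=1·53+46=99
a_7=3:  p_7=3·1414+757=4999,  q_7=3·99+53=350
fundamental: x₁=4999, y₁=350  (since 24990001 − 204·122500 = 1)
(4999+350√204)^2 = 49980001 + 3499300√204
(4999+350√204)^3 = 499700044999 + 34986001050√204

4999 350
49980001 3499300
499700044999 34986001050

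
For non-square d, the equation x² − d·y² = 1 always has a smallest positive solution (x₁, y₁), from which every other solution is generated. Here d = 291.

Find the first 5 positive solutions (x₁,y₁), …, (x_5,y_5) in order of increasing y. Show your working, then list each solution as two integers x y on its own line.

290 17
168199 9860
97555130 5718783
56581807201 3316884280
32817350621450 1923787163617

√291 = [17; 17,34, …], period ℓ=2 (even) → k=1
step 0: (17, 1)  from 17·(1,0) + (0,1)
step 1: (290, 17)  from 17·(17,1) + (1,0)
fundamental: x₁=290, y₁=17  (since 84100 − 291·289 = 1)
(290+17√291)^2 = 168199 + 9860√291
(290+17√291)^3 = 97555130 + 5718783√291
(290+17√291)^4 = 56581807201 + 3316884280√291
(290+17√291)^5 = 32817350621450 + 1923787163617√291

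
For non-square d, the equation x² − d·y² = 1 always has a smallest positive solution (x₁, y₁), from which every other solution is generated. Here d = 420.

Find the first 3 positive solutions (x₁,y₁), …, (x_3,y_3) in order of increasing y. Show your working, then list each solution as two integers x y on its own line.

41 2
3361 164
275561 13446

√420 = [20; 2,40, …], period ℓ=2 (even) → k=1
k=0  a_k=20  p_k/q_k = 20/1
k=1  a_k=2  p_k/q_k = 41/2
fundamental: x₁=41, y₁=2  (since 1681 − 420·4 = 1)
k=2:  x_2 = 41·41+420·2·2 = 3361,  y_2 = 41·2+2·41 = 164
k=3:  x_3 = 41·3361+420·2·164 = 275561,  y_3 = 41·164+2·3361 = 13446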